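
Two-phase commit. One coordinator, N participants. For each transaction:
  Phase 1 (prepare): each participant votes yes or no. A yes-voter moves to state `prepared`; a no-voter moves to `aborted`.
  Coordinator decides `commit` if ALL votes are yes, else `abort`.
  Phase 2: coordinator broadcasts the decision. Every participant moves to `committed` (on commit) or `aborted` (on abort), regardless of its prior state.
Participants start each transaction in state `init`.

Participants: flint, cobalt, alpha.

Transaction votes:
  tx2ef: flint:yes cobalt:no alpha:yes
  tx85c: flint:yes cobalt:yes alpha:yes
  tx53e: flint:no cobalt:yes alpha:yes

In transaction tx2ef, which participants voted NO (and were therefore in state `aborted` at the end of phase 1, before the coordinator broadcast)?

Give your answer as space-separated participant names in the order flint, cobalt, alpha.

Txn tx2ef phase 1: flint yes -> prepared; cobalt no -> aborted; alpha yes -> prepared

Answer: cobalt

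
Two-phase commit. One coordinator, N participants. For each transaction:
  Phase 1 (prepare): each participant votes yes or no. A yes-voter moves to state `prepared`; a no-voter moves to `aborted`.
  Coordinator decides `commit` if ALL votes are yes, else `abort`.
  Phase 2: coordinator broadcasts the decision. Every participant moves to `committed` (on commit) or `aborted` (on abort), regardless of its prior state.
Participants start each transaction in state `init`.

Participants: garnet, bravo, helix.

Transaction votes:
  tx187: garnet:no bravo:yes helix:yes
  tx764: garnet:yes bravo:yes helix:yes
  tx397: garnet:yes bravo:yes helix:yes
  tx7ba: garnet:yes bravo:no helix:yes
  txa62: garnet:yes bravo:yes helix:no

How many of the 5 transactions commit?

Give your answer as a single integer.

tx187: no from garnet -> abort (commits=0)
tx764: all yes -> commit (commits=1)
tx397: all yes -> commit (commits=2)
tx7ba: no from bravo -> abort (commits=2)
txa62: no from helix -> abort (commits=2)

Answer: 2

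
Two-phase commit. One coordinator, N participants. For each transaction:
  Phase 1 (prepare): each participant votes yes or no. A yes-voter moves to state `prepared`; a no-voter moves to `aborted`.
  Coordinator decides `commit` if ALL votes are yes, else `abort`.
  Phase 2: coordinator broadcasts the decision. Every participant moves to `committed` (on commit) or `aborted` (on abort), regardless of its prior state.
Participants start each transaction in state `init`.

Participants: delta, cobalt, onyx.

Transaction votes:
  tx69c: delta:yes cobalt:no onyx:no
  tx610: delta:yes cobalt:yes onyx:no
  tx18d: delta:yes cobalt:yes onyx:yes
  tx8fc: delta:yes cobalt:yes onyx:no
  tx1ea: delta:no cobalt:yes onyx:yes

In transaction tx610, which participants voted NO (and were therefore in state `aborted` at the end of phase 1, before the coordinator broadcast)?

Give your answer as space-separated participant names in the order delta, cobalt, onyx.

Txn tx610 phase 1: delta yes -> prepared; cobalt yes -> prepared; onyx no -> aborted

Answer: onyx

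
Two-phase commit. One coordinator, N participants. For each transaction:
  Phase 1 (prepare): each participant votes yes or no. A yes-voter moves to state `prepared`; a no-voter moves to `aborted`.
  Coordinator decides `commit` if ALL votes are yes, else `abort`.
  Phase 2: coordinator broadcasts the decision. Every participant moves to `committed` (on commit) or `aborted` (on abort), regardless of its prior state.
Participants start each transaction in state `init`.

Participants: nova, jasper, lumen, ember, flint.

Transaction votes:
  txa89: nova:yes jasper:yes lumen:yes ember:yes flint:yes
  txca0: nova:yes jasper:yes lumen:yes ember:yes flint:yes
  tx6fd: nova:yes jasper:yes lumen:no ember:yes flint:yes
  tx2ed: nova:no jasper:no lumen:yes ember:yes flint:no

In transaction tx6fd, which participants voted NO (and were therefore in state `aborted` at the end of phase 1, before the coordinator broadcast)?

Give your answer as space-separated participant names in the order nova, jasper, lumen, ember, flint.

Answer: lumen

Derivation:
Txn tx6fd phase 1: nova yes -> prepared; jasper yes -> prepared; lumen no -> aborted; ember yes -> prepared; flint yes -> prepared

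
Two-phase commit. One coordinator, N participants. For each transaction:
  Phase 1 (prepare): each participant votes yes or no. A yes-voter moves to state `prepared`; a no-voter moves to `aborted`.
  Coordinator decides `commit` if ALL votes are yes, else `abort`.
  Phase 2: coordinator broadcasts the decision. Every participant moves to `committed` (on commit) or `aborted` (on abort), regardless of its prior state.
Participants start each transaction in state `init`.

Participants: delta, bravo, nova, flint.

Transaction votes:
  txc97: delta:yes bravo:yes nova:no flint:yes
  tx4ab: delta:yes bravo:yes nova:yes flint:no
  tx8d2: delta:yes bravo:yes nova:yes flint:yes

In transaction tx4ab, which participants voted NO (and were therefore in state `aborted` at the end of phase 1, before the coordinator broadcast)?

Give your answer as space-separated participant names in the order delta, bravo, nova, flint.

Answer: flint

Derivation:
Txn tx4ab phase 1: delta yes -> prepared; bravo yes -> prepared; nova yes -> prepared; flint no -> aborted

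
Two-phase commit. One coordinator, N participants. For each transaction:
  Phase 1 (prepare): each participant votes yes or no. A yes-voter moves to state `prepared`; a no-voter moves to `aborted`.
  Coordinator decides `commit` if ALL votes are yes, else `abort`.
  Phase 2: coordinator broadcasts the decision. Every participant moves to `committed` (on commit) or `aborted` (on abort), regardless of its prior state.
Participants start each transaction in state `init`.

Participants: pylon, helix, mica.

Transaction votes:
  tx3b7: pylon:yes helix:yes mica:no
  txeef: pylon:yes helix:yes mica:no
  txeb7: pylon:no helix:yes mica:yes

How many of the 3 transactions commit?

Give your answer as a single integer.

Answer: 0

Derivation:
tx3b7: no from mica -> abort (commits=0)
txeef: no from mica -> abort (commits=0)
txeb7: no from pylon -> abort (commits=0)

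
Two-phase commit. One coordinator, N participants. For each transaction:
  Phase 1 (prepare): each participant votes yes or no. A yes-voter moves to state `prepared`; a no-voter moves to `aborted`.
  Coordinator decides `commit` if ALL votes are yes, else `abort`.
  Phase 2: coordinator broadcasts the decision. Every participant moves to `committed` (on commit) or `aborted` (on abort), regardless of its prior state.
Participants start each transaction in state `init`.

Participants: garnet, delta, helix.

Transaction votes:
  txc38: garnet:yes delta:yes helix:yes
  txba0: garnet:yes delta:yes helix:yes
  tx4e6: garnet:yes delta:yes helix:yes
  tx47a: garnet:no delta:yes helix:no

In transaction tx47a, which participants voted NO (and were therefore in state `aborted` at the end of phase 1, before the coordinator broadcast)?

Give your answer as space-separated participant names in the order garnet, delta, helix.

Txn tx47a phase 1: garnet no -> aborted; delta yes -> prepared; helix no -> aborted

Answer: garnet helix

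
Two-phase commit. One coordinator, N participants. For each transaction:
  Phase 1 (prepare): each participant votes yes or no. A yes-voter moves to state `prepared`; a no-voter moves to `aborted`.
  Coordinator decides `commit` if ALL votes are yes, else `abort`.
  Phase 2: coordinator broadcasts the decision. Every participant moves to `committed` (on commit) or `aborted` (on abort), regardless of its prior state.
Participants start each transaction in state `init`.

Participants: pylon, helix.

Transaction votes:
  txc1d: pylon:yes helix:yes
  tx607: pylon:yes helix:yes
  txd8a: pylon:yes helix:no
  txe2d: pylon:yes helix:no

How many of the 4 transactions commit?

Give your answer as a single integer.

Answer: 2

Derivation:
txc1d: all yes -> commit (commits=1)
tx607: all yes -> commit (commits=2)
txd8a: no from helix -> abort (commits=2)
txe2d: no from helix -> abort (commits=2)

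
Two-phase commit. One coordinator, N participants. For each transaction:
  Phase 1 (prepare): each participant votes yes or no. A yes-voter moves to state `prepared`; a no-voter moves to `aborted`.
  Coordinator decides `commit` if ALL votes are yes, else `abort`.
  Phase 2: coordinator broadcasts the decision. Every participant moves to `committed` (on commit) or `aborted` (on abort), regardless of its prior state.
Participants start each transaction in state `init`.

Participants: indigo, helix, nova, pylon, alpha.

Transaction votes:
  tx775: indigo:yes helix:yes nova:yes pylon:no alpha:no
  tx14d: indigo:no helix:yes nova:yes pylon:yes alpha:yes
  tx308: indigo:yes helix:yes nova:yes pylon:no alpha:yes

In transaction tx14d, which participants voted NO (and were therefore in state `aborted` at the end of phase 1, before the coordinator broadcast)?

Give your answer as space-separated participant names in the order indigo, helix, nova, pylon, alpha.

Txn tx14d phase 1: indigo no -> aborted; helix yes -> prepared; nova yes -> prepared; pylon yes -> prepared; alpha yes -> prepared

Answer: indigo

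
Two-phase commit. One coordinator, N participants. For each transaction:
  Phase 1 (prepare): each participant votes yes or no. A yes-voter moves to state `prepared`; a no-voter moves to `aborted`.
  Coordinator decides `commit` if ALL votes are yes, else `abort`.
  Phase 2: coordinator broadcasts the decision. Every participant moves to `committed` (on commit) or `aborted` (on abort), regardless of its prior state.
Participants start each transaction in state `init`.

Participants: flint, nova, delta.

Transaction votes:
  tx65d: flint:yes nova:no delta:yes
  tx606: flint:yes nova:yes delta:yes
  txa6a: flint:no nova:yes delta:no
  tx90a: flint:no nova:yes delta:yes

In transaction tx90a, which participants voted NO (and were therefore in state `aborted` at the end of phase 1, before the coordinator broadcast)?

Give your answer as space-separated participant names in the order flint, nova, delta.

Txn tx90a phase 1: flint no -> aborted; nova yes -> prepared; delta yes -> prepared

Answer: flint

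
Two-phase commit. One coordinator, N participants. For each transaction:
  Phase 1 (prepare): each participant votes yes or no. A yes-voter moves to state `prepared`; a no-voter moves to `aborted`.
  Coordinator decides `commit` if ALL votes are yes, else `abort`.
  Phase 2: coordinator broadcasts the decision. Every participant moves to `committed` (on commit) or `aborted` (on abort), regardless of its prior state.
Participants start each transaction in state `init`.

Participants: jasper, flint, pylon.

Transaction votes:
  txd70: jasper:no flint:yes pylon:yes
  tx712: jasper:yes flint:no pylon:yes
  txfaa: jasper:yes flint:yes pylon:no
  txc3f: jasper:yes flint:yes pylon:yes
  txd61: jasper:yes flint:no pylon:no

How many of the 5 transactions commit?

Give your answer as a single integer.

txd70: no from jasper -> abort (commits=0)
tx712: no from flint -> abort (commits=0)
txfaa: no from pylon -> abort (commits=0)
txc3f: all yes -> commit (commits=1)
txd61: no from flint, pylon -> abort (commits=1)

Answer: 1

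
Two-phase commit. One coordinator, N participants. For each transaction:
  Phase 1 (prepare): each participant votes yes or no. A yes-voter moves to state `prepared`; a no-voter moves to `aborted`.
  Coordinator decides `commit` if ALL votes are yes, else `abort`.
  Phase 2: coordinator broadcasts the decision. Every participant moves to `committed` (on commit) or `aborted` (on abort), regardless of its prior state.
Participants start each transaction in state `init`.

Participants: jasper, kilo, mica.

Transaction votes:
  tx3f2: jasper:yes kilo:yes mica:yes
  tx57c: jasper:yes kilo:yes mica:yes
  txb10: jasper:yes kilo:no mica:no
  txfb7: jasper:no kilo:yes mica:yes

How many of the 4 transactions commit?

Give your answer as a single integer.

tx3f2: all yes -> commit (commits=1)
tx57c: all yes -> commit (commits=2)
txb10: no from kilo, mica -> abort (commits=2)
txfb7: no from jasper -> abort (commits=2)

Answer: 2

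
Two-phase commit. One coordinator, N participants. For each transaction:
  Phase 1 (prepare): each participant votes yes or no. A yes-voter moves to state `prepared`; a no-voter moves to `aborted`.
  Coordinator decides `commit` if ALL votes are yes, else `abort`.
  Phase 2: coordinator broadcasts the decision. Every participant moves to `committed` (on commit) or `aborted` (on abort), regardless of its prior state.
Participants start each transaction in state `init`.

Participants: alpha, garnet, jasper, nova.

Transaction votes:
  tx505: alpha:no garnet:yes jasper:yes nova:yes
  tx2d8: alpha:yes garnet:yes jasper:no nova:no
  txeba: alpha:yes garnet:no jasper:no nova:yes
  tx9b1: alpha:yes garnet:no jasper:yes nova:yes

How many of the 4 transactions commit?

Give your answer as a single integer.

Answer: 0

Derivation:
tx505: no from alpha -> abort (commits=0)
tx2d8: no from jasper, nova -> abort (commits=0)
txeba: no from garnet, jasper -> abort (commits=0)
tx9b1: no from garnet -> abort (commits=0)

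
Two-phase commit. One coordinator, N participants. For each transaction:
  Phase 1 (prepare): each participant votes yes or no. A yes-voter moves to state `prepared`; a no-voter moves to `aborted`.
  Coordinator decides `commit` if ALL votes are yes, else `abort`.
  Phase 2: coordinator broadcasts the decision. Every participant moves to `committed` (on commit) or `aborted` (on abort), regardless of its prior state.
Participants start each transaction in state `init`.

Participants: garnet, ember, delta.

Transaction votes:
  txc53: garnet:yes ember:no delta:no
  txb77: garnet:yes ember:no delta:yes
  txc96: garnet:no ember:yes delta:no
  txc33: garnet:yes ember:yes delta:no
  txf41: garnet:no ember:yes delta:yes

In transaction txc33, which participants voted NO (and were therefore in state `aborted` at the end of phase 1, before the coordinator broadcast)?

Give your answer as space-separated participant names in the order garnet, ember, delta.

Txn txc33 phase 1: garnet yes -> prepared; ember yes -> prepared; delta no -> aborted

Answer: delta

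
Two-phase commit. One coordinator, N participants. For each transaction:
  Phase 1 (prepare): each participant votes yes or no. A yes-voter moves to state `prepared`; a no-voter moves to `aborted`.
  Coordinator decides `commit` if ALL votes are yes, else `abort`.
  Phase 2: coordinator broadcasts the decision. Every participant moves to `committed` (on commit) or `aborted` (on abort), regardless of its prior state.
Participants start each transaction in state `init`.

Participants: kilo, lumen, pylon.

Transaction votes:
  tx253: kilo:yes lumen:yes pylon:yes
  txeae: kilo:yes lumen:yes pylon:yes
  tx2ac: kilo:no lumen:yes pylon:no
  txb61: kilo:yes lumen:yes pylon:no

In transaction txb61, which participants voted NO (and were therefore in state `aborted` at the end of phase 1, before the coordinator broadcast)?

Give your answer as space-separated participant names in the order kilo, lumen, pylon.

Txn txb61 phase 1: kilo yes -> prepared; lumen yes -> prepared; pylon no -> aborted

Answer: pylon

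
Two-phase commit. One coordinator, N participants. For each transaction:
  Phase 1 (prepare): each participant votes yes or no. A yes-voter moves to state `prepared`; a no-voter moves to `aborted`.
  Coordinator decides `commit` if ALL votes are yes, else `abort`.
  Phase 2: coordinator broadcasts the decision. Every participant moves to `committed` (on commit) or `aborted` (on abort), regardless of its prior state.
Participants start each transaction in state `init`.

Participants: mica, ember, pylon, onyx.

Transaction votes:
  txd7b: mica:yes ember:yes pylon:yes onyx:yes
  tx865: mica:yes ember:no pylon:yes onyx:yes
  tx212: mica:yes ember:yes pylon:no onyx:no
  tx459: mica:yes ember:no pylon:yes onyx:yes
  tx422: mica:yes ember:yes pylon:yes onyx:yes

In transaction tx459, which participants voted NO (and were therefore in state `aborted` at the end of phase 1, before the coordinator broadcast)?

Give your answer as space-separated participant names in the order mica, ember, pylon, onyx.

Answer: ember

Derivation:
Txn tx459 phase 1: mica yes -> prepared; ember no -> aborted; pylon yes -> prepared; onyx yes -> prepared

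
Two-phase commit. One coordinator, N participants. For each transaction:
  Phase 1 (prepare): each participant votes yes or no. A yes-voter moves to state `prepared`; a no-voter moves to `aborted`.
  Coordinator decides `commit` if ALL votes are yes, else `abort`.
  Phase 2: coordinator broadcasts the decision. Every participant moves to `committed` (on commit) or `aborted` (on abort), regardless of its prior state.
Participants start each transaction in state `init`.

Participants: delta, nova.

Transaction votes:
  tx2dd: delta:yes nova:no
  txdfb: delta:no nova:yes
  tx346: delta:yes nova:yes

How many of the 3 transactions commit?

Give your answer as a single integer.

Answer: 1

Derivation:
tx2dd: no from nova -> abort (commits=0)
txdfb: no from delta -> abort (commits=0)
tx346: all yes -> commit (commits=1)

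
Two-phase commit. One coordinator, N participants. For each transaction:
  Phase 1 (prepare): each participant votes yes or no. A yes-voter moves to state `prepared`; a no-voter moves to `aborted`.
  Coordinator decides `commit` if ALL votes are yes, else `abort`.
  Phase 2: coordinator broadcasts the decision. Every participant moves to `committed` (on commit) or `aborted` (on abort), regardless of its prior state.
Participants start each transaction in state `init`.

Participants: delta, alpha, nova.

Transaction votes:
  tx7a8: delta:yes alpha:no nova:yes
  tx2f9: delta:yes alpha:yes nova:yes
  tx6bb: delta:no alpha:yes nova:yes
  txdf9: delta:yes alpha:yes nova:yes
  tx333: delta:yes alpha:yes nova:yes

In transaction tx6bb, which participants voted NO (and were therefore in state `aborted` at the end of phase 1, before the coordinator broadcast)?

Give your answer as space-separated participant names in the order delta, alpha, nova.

Txn tx6bb phase 1: delta no -> aborted; alpha yes -> prepared; nova yes -> prepared

Answer: delta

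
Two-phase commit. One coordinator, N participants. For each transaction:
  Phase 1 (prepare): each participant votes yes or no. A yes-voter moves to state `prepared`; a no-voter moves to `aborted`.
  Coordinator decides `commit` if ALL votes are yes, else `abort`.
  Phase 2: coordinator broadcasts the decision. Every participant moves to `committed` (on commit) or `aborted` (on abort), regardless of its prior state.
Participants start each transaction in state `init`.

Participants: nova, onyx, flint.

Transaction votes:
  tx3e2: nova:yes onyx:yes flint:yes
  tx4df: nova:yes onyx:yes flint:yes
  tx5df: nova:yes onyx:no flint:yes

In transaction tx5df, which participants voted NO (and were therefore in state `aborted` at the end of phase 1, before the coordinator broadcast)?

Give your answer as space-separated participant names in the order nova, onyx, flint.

Txn tx5df phase 1: nova yes -> prepared; onyx no -> aborted; flint yes -> prepared

Answer: onyx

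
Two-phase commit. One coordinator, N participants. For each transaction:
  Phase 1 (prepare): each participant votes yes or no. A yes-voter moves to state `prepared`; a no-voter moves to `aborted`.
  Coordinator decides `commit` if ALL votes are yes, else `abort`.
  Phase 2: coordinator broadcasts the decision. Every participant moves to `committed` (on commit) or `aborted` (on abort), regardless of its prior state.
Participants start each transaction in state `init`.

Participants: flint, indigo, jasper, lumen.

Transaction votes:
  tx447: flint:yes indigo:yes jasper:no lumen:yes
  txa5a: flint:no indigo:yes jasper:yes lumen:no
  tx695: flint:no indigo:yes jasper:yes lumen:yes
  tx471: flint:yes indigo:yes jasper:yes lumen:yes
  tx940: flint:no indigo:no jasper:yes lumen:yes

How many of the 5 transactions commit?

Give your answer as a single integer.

Answer: 1

Derivation:
tx447: no from jasper -> abort (commits=0)
txa5a: no from flint, lumen -> abort (commits=0)
tx695: no from flint -> abort (commits=0)
tx471: all yes -> commit (commits=1)
tx940: no from flint, indigo -> abort (commits=1)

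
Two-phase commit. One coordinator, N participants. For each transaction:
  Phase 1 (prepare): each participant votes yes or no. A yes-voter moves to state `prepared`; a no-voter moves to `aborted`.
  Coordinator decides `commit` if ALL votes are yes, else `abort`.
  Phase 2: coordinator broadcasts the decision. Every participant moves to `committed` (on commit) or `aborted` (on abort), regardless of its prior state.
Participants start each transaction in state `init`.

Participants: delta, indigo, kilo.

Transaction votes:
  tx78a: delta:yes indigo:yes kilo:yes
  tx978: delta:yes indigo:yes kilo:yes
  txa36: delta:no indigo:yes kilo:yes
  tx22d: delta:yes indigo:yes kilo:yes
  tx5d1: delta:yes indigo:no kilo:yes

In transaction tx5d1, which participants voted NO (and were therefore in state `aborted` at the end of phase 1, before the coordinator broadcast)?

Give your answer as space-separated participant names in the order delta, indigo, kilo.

Txn tx5d1 phase 1: delta yes -> prepared; indigo no -> aborted; kilo yes -> prepared

Answer: indigo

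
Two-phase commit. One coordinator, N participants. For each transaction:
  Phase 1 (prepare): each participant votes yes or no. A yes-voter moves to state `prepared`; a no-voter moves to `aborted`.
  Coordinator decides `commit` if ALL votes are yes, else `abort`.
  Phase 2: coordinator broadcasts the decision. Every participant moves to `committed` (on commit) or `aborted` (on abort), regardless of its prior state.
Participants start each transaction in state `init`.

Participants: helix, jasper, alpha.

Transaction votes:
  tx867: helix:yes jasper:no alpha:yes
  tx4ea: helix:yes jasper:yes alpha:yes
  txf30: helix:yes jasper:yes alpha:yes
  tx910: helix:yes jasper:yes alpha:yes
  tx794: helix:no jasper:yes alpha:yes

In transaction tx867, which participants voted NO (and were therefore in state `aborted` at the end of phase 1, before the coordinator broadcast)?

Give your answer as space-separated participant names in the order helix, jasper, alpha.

Txn tx867 phase 1: helix yes -> prepared; jasper no -> aborted; alpha yes -> prepared

Answer: jasper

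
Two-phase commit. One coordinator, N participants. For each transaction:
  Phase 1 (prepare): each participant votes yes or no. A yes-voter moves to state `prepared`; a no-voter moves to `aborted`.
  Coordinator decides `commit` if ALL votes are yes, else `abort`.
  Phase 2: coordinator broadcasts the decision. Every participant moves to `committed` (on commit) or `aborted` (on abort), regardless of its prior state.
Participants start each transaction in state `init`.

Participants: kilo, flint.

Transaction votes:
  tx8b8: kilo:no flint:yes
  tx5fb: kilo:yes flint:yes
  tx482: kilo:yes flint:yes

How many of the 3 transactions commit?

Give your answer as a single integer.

Answer: 2

Derivation:
tx8b8: no from kilo -> abort (commits=0)
tx5fb: all yes -> commit (commits=1)
tx482: all yes -> commit (commits=2)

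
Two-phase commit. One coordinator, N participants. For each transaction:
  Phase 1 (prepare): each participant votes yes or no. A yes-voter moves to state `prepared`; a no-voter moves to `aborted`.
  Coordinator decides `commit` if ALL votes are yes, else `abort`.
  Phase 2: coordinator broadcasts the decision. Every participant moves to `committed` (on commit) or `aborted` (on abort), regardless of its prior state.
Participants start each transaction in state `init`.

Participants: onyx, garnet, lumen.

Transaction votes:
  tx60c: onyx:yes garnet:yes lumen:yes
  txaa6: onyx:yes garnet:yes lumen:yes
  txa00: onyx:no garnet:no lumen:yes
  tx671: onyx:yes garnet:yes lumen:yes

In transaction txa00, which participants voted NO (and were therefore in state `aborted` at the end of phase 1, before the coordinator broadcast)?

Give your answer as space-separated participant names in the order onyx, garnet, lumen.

Answer: onyx garnet

Derivation:
Txn txa00 phase 1: onyx no -> aborted; garnet no -> aborted; lumen yes -> prepared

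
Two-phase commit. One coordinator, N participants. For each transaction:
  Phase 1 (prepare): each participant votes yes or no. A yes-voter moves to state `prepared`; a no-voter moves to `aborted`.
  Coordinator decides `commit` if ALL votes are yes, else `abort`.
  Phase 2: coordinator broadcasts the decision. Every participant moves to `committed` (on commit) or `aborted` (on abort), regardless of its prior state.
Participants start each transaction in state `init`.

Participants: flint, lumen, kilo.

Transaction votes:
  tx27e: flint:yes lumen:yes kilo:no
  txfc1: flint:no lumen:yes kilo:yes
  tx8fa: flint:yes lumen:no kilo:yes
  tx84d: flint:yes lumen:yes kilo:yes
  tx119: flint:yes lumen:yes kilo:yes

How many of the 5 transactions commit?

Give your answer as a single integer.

Answer: 2

Derivation:
tx27e: no from kilo -> abort (commits=0)
txfc1: no from flint -> abort (commits=0)
tx8fa: no from lumen -> abort (commits=0)
tx84d: all yes -> commit (commits=1)
tx119: all yes -> commit (commits=2)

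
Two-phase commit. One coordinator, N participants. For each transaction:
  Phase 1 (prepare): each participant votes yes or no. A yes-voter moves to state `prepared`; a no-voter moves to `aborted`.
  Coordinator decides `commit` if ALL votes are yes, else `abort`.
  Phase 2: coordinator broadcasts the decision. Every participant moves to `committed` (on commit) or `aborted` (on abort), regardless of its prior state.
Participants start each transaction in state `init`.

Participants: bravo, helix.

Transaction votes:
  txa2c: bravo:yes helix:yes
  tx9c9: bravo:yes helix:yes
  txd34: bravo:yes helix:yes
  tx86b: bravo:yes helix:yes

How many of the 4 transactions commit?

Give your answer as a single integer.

Answer: 4

Derivation:
txa2c: all yes -> commit (commits=1)
tx9c9: all yes -> commit (commits=2)
txd34: all yes -> commit (commits=3)
tx86b: all yes -> commit (commits=4)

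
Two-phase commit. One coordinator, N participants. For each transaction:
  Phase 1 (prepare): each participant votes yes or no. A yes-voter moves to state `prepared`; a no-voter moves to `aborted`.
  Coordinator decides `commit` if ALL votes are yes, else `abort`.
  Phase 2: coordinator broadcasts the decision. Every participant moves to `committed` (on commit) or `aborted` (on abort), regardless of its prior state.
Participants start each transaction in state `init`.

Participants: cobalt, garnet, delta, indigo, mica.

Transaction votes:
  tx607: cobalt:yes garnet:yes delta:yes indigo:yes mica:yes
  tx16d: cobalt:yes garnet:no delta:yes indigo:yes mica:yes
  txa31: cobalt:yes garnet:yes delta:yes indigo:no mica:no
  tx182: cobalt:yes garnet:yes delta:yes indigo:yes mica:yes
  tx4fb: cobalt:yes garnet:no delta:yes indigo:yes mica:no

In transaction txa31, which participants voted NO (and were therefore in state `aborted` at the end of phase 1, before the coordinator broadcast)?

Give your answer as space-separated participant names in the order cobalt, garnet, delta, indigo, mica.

Answer: indigo mica

Derivation:
Txn txa31 phase 1: cobalt yes -> prepared; garnet yes -> prepared; delta yes -> prepared; indigo no -> aborted; mica no -> aborted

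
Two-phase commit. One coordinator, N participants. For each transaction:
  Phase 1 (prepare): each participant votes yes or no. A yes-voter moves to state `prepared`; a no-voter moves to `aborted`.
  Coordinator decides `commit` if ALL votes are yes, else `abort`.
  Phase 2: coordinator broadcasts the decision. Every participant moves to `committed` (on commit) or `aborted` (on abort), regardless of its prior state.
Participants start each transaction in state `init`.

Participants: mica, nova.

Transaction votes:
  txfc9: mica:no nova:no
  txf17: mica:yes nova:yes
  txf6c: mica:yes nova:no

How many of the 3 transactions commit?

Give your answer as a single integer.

txfc9: no from mica, nova -> abort (commits=0)
txf17: all yes -> commit (commits=1)
txf6c: no from nova -> abort (commits=1)

Answer: 1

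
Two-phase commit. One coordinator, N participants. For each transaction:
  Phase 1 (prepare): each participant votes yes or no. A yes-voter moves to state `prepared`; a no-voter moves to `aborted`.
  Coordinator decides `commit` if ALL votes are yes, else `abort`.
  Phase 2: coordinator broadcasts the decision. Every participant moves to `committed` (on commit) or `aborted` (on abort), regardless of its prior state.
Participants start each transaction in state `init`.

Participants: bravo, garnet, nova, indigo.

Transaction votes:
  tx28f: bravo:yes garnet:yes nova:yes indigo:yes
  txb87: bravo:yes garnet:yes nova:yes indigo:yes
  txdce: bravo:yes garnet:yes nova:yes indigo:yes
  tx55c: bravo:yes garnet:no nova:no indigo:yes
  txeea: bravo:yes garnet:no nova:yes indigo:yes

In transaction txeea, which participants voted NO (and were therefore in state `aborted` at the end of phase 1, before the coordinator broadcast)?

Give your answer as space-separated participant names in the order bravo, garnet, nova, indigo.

Answer: garnet

Derivation:
Txn txeea phase 1: bravo yes -> prepared; garnet no -> aborted; nova yes -> prepared; indigo yes -> prepared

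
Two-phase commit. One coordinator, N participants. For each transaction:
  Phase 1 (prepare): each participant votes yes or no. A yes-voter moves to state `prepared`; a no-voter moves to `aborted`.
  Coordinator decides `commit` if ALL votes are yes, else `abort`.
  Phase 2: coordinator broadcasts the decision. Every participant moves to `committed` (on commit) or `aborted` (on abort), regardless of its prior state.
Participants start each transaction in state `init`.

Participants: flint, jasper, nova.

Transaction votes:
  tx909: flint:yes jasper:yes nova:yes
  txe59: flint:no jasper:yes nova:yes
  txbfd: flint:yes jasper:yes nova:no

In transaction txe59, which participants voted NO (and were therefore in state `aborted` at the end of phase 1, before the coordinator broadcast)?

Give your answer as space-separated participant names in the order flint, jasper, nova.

Answer: flint

Derivation:
Txn txe59 phase 1: flint no -> aborted; jasper yes -> prepared; nova yes -> prepared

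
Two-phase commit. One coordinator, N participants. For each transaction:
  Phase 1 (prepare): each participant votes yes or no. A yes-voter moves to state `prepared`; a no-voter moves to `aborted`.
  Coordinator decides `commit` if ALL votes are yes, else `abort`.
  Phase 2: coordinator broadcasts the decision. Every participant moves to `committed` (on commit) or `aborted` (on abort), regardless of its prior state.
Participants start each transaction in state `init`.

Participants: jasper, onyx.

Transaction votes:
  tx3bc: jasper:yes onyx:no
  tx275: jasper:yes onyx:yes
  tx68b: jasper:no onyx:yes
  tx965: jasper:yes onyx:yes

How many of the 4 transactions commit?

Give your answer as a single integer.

tx3bc: no from onyx -> abort (commits=0)
tx275: all yes -> commit (commits=1)
tx68b: no from jasper -> abort (commits=1)
tx965: all yes -> commit (commits=2)

Answer: 2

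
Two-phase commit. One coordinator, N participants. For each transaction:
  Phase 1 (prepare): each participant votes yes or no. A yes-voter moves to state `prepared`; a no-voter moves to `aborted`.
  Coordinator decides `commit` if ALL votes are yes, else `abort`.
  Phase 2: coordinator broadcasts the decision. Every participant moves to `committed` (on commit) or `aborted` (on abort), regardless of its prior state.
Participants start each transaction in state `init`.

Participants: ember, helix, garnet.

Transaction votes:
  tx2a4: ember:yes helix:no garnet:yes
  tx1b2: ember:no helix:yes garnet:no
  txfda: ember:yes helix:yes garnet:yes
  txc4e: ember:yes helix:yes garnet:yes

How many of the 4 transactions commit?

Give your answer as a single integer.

Answer: 2

Derivation:
tx2a4: no from helix -> abort (commits=0)
tx1b2: no from ember, garnet -> abort (commits=0)
txfda: all yes -> commit (commits=1)
txc4e: all yes -> commit (commits=2)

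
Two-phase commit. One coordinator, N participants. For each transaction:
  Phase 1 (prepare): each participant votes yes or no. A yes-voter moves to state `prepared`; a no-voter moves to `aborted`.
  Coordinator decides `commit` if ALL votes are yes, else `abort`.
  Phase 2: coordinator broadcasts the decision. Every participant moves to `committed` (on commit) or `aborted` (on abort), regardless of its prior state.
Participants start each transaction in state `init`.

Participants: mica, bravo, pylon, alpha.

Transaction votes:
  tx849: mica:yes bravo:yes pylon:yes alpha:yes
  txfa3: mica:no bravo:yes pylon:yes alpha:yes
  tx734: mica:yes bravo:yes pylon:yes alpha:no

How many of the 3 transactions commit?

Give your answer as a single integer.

Answer: 1

Derivation:
tx849: all yes -> commit (commits=1)
txfa3: no from mica -> abort (commits=1)
tx734: no from alpha -> abort (commits=1)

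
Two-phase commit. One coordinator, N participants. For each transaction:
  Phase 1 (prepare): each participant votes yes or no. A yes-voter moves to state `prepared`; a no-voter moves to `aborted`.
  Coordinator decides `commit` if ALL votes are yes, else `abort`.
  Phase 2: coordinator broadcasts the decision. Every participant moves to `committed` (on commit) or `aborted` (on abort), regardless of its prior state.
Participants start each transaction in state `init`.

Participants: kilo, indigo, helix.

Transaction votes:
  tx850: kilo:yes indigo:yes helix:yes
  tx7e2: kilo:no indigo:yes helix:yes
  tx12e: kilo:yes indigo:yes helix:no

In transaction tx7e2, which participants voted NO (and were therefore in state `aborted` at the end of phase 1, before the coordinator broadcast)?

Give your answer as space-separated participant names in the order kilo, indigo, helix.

Answer: kilo

Derivation:
Txn tx7e2 phase 1: kilo no -> aborted; indigo yes -> prepared; helix yes -> prepared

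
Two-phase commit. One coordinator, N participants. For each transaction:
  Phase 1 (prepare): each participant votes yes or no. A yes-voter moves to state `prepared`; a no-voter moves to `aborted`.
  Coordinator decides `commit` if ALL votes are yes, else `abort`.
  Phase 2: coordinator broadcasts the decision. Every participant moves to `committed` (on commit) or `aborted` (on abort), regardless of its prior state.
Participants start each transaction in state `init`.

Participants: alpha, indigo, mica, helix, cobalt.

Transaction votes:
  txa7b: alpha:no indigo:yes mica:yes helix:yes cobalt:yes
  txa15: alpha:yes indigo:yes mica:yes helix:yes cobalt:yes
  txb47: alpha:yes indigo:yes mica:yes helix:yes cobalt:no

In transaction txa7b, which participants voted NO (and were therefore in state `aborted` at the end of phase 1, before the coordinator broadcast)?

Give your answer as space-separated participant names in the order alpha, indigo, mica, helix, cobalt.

Txn txa7b phase 1: alpha no -> aborted; indigo yes -> prepared; mica yes -> prepared; helix yes -> prepared; cobalt yes -> prepared

Answer: alpha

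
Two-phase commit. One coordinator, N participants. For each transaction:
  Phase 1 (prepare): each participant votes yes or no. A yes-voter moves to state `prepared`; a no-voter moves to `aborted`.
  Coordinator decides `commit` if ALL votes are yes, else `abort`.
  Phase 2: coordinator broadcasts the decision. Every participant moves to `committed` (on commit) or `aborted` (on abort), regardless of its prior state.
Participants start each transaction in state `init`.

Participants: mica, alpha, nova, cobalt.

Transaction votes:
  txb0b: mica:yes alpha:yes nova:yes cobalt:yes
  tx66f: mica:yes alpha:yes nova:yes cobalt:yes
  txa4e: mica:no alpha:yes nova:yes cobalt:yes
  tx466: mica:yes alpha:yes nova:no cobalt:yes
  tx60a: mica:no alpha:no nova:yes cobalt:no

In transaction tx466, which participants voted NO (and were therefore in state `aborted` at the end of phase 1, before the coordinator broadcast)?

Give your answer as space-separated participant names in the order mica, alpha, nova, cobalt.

Txn tx466 phase 1: mica yes -> prepared; alpha yes -> prepared; nova no -> aborted; cobalt yes -> prepared

Answer: nova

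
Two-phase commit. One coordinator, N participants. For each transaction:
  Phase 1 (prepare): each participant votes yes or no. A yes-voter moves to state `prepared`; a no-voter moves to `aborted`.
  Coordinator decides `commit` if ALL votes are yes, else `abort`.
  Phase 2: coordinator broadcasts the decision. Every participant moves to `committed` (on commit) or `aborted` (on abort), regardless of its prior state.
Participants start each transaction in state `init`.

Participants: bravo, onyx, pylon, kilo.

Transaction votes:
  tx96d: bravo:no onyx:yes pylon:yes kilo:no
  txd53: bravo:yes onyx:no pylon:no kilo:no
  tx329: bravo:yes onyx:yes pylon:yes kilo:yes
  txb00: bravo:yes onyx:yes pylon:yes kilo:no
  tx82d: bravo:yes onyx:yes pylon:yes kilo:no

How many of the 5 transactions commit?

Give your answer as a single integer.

Answer: 1

Derivation:
tx96d: no from bravo, kilo -> abort (commits=0)
txd53: no from onyx, pylon, kilo -> abort (commits=0)
tx329: all yes -> commit (commits=1)
txb00: no from kilo -> abort (commits=1)
tx82d: no from kilo -> abort (commits=1)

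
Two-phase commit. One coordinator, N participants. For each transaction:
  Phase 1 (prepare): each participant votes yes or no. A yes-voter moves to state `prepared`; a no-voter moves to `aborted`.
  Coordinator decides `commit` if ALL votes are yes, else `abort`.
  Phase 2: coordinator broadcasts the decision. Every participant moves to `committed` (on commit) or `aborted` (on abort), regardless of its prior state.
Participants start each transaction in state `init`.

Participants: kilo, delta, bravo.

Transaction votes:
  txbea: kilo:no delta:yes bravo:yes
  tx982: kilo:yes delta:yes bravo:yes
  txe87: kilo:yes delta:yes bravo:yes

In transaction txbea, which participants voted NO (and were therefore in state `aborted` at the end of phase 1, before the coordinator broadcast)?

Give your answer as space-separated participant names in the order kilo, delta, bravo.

Txn txbea phase 1: kilo no -> aborted; delta yes -> prepared; bravo yes -> prepared

Answer: kilo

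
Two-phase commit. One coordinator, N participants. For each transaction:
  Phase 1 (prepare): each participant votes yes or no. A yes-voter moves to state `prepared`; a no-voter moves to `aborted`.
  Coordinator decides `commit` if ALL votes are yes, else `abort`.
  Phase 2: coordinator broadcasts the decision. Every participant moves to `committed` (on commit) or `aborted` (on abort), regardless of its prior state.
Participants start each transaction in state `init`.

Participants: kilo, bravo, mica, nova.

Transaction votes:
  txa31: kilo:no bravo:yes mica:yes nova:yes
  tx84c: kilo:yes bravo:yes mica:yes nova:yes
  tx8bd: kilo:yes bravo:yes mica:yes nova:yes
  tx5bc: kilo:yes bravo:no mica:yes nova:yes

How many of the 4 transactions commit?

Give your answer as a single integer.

Answer: 2

Derivation:
txa31: no from kilo -> abort (commits=0)
tx84c: all yes -> commit (commits=1)
tx8bd: all yes -> commit (commits=2)
tx5bc: no from bravo -> abort (commits=2)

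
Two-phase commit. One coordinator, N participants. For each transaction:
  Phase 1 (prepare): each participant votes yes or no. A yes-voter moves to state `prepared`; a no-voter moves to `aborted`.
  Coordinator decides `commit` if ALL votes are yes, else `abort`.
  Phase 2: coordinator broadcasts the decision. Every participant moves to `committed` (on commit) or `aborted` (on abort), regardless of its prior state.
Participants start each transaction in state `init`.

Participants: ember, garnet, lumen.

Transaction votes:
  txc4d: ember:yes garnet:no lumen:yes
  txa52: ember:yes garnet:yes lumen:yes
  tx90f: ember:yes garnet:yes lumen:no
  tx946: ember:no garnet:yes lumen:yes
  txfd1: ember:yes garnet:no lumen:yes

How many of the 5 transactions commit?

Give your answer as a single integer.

Answer: 1

Derivation:
txc4d: no from garnet -> abort (commits=0)
txa52: all yes -> commit (commits=1)
tx90f: no from lumen -> abort (commits=1)
tx946: no from ember -> abort (commits=1)
txfd1: no from garnet -> abort (commits=1)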